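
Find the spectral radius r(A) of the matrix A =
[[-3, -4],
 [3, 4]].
r(A) = 1

The eigenvalues of A are the roots of its characteristic polynomial. With M = A (coefficients from the trace and determinant):
  p(λ) = det(λ I - M) = λ^2 - λ.
For λ^2 - λ the discriminant is 1. It is a perfect square (1^2), so the roots are rational: λ = (1 ± 1)/2 = 1, 0.
Thus the eigenvalues (to 4 decimals) are 1 (modulus 1); 0 (modulus 0). The spectral radius is the largest modulus: r(A) = 1. (Cross-check: r(A) ≤ ||A||_2 ≈ 7.0711; equality holds whenever A is normal, though it can also hold for some non-normal A.)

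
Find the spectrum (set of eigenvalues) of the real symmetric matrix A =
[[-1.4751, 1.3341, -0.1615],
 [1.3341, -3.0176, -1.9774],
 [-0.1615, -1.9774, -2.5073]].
sigma(A) ≈ {-5, -2, 0}

A is real symmetric, so its spectrum consists of real eigenvalues. Expanding the characteristic polynomial of the displayed matrix gives
  det(λ I - A) = p(λ) = λ^3 + (7)λ^2 + (10)λ + (0).
Solving p(λ) = 0 yields eigenvalues ≈ -5, -2, 0. (A is shown rounded to 4 decimals, so these recover the underlying integer eigenvalues to within that precision.)
Verification: the trace of A = -7 equals the sum of eigenvalues -7, and det(A) ≈ 0.0005 matches the eigenvalue product 0.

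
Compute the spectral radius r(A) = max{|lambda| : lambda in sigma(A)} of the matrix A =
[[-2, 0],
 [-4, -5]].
r(A) = 5

The eigenvalues of A are the roots of its characteristic polynomial. With M = A (coefficients from the trace and determinant):
  p(λ) = det(λ I - M) = λ^2 + 7λ + 10.
For λ^2 + 7λ + 10 the discriminant is 9. It is a perfect square (3^2), so the roots are rational: λ = (-7 ± 3)/2 = -2, -5.
Thus the eigenvalues (to 4 decimals) are -2 (modulus 2); -5 (modulus 5). The spectral radius is the largest modulus: r(A) = 5. (Cross-check: r(A) ≤ ||A||_2 ≈ 6.5311; equality holds whenever A is normal, though it can also hold for some non-normal A.)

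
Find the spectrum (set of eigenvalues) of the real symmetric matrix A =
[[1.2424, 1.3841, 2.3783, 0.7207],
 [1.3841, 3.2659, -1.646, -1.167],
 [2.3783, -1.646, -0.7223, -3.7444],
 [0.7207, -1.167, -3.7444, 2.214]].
sigma(A) ≈ {-5, 2, 4, 5}

A is real symmetric, so its spectrum consists of real eigenvalues. Expanding the characteristic polynomial of the displayed matrix gives
  det(λ I - A) = p(λ) = λ^4 + (-6)λ^3 + (-17)λ^2 + (150)λ + (-200.0018).
Solving p(λ) = 0 yields eigenvalues ≈ -5, 2, 4, 5. (A is shown rounded to 4 decimals, so these recover the underlying integer eigenvalues to within that precision.)
Verification: the trace of A = 6 equals the sum of eigenvalues 6, and det(A) ≈ -200.0018 matches the eigenvalue product -200.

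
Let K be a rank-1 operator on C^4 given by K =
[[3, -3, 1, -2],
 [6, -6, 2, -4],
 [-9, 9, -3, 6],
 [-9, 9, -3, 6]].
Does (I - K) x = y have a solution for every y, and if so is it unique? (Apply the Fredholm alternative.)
(I - K) is invertible (det(I - K) = 1 ≠ 0), so for every y in C^4 the equation (I - K) x = y has a unique solution.

K has rank 1, so it is an outer product K = u v^T: every row of K is a multiple of one row vector. Reading off the entries, u = (-1, -2, 3, 3) and v = (-3, 3, -1, 2) (row i of K equals u_i·v^T). A rank-one matrix u v^T satisfies K u = u (v·u) and kills the (3)-dimensional subspace v^⊥, so its characteristic polynomial is lambda^3 (lambda - v·u) with v·u = tr K = 0. Hence the eigenvalues of I - K are 1 (multiplicity 3) and 1 - (0) = 1, so det(I - K) = 1. (Direct check: I - K =
[[-2, 3, -1, 2],
 [-6, 7, -2, 4],
 [9, -9, 4, -6],
 [9, -9, 3, -5]]
has determinant 1.) The finite-dimensional Fredholm alternative says: either (I - K) is invertible, or ker(I - K) ≠ {0} and then range(I - K) = ker((I - K)^*)^⊥, with dim ker(I - K) = dim ker((I - K)^*). Since det(I - K) ≠ 0, 1 is not an eigenvalue of K and ker(I - K) = {0}, so we are in the first case: for every y there is a unique x = (I - K)^(-1) y. Explicitly, by the Sherman–Morrison formula, (I - u v^T)^(-1) = I + u v^T/(1 - v·u), i.e. (I - K)^(-1) = I + K.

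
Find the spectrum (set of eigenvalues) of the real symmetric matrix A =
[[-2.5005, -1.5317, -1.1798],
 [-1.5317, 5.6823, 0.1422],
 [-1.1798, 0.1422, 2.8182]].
sigma(A) ≈ {-3, 3, 6}

A is real symmetric, so its spectrum consists of real eigenvalues. Expanding the characteristic polynomial of the displayed matrix gives
  det(λ I - A) = p(λ) = λ^3 + (-6)λ^2 + (-9)λ + (54).
Solving p(λ) = 0 yields eigenvalues ≈ -3, 3, 6. (A is shown rounded to 4 decimals, so these recover the underlying integer eigenvalues to within that precision.)
Verification: the trace of A = 6 equals the sum of eigenvalues 6, and det(A) ≈ -53.9993 matches the eigenvalue product -54.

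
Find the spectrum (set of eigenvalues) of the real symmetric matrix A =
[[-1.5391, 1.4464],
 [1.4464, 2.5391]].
sigma(A) ≈ {-2, 3}

A is real symmetric, so its spectrum consists of real eigenvalues. Expanding the characteristic polynomial of the displayed matrix gives
  det(λ I - A) = p(λ) = λ^2 + (-1)λ + (-6).
Solving p(λ) = 0 yields eigenvalues ≈ -2, 3. (A is shown rounded to 4 decimals, so these recover the underlying integer eigenvalues to within that precision.)
Verification: the trace of A = 1 equals the sum of eigenvalues 1, and det(A) ≈ -6.0000 matches the eigenvalue product -6.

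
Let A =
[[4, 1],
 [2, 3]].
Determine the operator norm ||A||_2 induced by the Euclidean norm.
||A||_2 = sqrt((30 + sqrt(500))/2) ≈ 5.1167 (= sqrt(largest eigenvalue of A^T A))

||A||_2 = sigma_max(A) = sqrt(lambda_max(A^T A)). Form the symmetric matrix M = A^T A =
[[20, 10],
 [10, 10]].
Its characteristic polynomial (trace, determinant of M give the coefficients) is
  p(λ) = det(λ I - M) = λ^2 - 30λ + 100.
For λ^2 - 30λ + 100 the discriminant is 500. It is nonnegative but not a perfect square, so the roots are real and irrational: λ = (30 ± sqrt(500))/2 ≈ 26.1803, 3.8197.
So the eigenvalues of A^T A are ≈ 3.8197, 26.1803 (all ≥ 0, as they must be for A^T A). The largest is λ_max = (30 + sqrt(500))/2 ≈ 26.1803, hence ||A||_2 = sqrt(λ_max) = sqrt((30 + sqrt(500))/2) ≈ 5.1167.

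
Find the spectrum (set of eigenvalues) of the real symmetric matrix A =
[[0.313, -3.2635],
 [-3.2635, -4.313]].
sigma(A) ≈ {-6, 2}

A is real symmetric, so its spectrum consists of real eigenvalues. Expanding the characteristic polynomial of the displayed matrix gives
  det(λ I - A) = p(λ) = λ^2 + (4)λ + (-12).
Solving p(λ) = 0 yields eigenvalues ≈ -6, 2. (A is shown rounded to 4 decimals, so these recover the underlying integer eigenvalues to within that precision.)
Verification: the trace of A = -4 equals the sum of eigenvalues -4, and det(A) ≈ -12.0004 matches the eigenvalue product -12.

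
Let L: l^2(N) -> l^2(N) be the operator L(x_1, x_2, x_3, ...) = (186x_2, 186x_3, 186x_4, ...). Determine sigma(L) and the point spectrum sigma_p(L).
sigma(L) = closed disk {z in C : |z| ≤ 186}; sigma_p(L) = open disk {z in C : |z| < 186}

Note L = 186·V where V is the unit left shift (V x)_k = x_{k+1}; so sigma(L) = 186·sigma(V) and ||L|| = 186||V||. ||L x||^2 = 34596sum_{k≥2} |x_k|^2 ≤ 34596||x||^2, with equality on {x : x_1 = 0}, so ||L|| = 186. For any lambda with |lambda| < 186, set r = lambda/186 (|r| < 1); the vector x = (1, r, r^2, ...) is in l^2 and satisfies L x = 186(r, r^2, ...) = lambda x, so lambda is an eigenvalue. On the boundary |lambda| = 186 the geometric series diverges, so no l^2 eigenvector exists, but these lambda lie in the approximate point spectrum. Hence sigma(L) is the closed disk of radius 186 and sigma_p(L) is the open disk.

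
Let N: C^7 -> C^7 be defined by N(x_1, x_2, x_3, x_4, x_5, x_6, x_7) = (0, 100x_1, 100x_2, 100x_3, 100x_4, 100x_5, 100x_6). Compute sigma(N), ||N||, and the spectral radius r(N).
sigma(N) = {0}; ||N|| = 100; r(N) = 0. (N is nilpotent with N^7 = 0.)

On C^7, N is a strictly lower-triangular matrix with 100 on the subdiagonal and zeros elsewhere, so its characteristic polynomial is lambda^7 and every eigenvalue is 0: sigma(N) = {0}. For the operator norm, N e_i = 100e_{i+1} for i = 1, ..., 6 and N e_7 = 0, so the singular values of N are 100 (with multiplicity 6) and 0; hence ||N|| = 100. The spectral radius r(N) = max|lambda| = 0. Note ||N|| > r(N) — characteristic of non-normal nilpotent operators. Indeed N^7 = 0.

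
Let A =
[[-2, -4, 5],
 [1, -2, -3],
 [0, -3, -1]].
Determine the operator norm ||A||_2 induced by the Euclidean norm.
||A||_2 ≈ 6.9269 (= sqrt(largest eigenvalue of A^T A))

||A||_2 = sigma_max(A) = sqrt(lambda_max(A^T A)). Form the symmetric matrix M = A^T A =
[[5, 6, -13],
 [6, 29, -11],
 [-13, -11, 35]].
Its characteristic polynomial (trace, sum of principal 2x2 minors, determinant of M give the coefficients) is
  p(λ) = det(λ I - M) = λ^3 - 69λ^2 + 1009λ - 25.
No integer candidate from the rational root theorem (±divisors of 25) is a root, so the roots are irrational. The cubic discriminant is Δ = 736570400 > 0, so there are three distinct real roots. p(0) = -25 and p(1) = 916 have opposite signs, so a root lies in (0, 1); Newton's method refines it to λ ≈ 0.0248. p(20) = 555 and p(21) = -4 have opposite signs, so a root lies in (20, 21); Newton's method refines it to λ ≈ 20.9929. p(47) = -1200 and p(48) = 23 have opposite signs, so a root lies in (47, 48); Newton's method refines it to λ ≈ 47.9822. Check (Vieta): the three roots sum to 69, matching tr M = 69.
So the eigenvalues of A^T A are ≈ 0.0248, 20.9929, 47.9822 (all ≥ 0, as they must be for A^T A). The largest is λ_max ≈ 47.9822, hence ||A||_2 = sqrt(λ_max) ≈ 6.9269.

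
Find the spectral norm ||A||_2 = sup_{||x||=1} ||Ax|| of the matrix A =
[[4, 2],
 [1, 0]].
||A||_2 = sqrt((21 + sqrt(425))/2) ≈ 4.5616 (= sqrt(largest eigenvalue of A^T A))

||A||_2 = sigma_max(A) = sqrt(lambda_max(A^T A)). Form the symmetric matrix M = A^T A =
[[17, 8],
 [8, 4]].
Its characteristic polynomial (trace, determinant of M give the coefficients) is
  p(λ) = det(λ I - M) = λ^2 - 21λ + 4.
For λ^2 - 21λ + 4 the discriminant is 425. It is nonnegative but not a perfect square, so the roots are real and irrational: λ = (21 ± sqrt(425))/2 ≈ 20.8078, 0.1922.
So the eigenvalues of A^T A are ≈ 0.1922, 20.8078 (all ≥ 0, as they must be for A^T A). The largest is λ_max = (21 + sqrt(425))/2 ≈ 20.8078, hence ||A||_2 = sqrt(λ_max) = sqrt((21 + sqrt(425))/2) ≈ 4.5616.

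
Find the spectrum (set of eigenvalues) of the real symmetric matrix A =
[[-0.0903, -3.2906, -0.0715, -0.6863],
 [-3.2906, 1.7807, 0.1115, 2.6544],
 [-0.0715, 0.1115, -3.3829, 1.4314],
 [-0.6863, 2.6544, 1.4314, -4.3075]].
sigma(A) ≈ {-6, -3, -2, 5}

A is real symmetric, so its spectrum consists of real eigenvalues. Expanding the characteristic polynomial of the displayed matrix gives
  det(λ I - A) = p(λ) = λ^4 + (6)λ^3 + (-19)λ^2 + (-144)λ + (-180).
Solving p(λ) = 0 yields eigenvalues ≈ -6, -3, -2, 5. (A is shown rounded to 4 decimals, so these recover the underlying integer eigenvalues to within that precision.)
Verification: the trace of A = -6 equals the sum of eigenvalues -6, and det(A) ≈ -179.9993 matches the eigenvalue product -180.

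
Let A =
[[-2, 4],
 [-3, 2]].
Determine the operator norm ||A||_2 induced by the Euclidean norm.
||A||_2 = sqrt((33 + sqrt(833))/2) ≈ 5.5616 (= sqrt(largest eigenvalue of A^T A))

||A||_2 = sigma_max(A) = sqrt(lambda_max(A^T A)). Form the symmetric matrix M = A^T A =
[[13, -14],
 [-14, 20]].
Its characteristic polynomial (trace, determinant of M give the coefficients) is
  p(λ) = det(λ I - M) = λ^2 - 33λ + 64.
For λ^2 - 33λ + 64 the discriminant is 833. It is nonnegative but not a perfect square, so the roots are real and irrational: λ = (33 ± sqrt(833))/2 ≈ 30.9309, 2.0691.
So the eigenvalues of A^T A are ≈ 2.0691, 30.9309 (all ≥ 0, as they must be for A^T A). The largest is λ_max = (33 + sqrt(833))/2 ≈ 30.9309, hence ||A||_2 = sqrt(λ_max) = sqrt((33 + sqrt(833))/2) ≈ 5.5616.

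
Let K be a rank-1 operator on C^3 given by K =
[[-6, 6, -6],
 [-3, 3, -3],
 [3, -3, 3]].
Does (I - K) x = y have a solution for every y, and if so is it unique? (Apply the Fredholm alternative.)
(I - K) is invertible (det(I - K) = 1 ≠ 0), so for every y in C^3 the equation (I - K) x = y has a unique solution.

K has rank 1, so it is an outer product K = u v^T: every row of K is a multiple of one row vector. Reading off the entries, u = (2, 1, -1) and v = (-3, 3, -3) (row i of K equals u_i·v^T). A rank-one matrix u v^T satisfies K u = u (v·u) and kills the (2)-dimensional subspace v^⊥, so its characteristic polynomial is lambda^2 (lambda - v·u) with v·u = tr K = 0. Hence the eigenvalues of I - K are 1 (multiplicity 2) and 1 - (0) = 1, so det(I - K) = 1. (Direct check: I - K =
[[7, -6, 6],
 [3, -2, 3],
 [-3, 3, -2]]
has determinant 1.) The finite-dimensional Fredholm alternative says: either (I - K) is invertible, or ker(I - K) ≠ {0} and then range(I - K) = ker((I - K)^*)^⊥, with dim ker(I - K) = dim ker((I - K)^*). Since det(I - K) ≠ 0, 1 is not an eigenvalue of K and ker(I - K) = {0}, so we are in the first case: for every y there is a unique x = (I - K)^(-1) y. Explicitly, by the Sherman–Morrison formula, (I - u v^T)^(-1) = I + u v^T/(1 - v·u), i.e. (I - K)^(-1) = I + K.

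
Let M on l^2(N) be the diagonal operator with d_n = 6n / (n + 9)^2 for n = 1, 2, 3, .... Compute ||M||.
||M|| = 1/6 (attained at n = 9)

For M diagonal, ||M|| = sup_n |d_n|. Treat f(x) = 6x / (x + 9)^2 for real x > 0. By the quotient rule, f'(x) = 6(9 - x)/(x + 9)^3, which is positive for x < 9 and negative for x > 9. So f has a unique maximum at x = 9, and since 9 is a positive integer, the supremum over n ≥ 1 is attained at n = 9: d_9 = 6·9/(9 + 9)^2 = 6·9/324 = 1/6. Hence ||M|| = 1/6.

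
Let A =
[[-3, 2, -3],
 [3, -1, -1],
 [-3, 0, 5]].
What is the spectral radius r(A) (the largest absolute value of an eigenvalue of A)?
r(A) = (1 + sqrt(129))/2 ≈ 6.1789

The eigenvalues of A are the roots of its characteristic polynomial. With M = A (coefficients from the trace, the sum of principal 2x2 minors, and det A):
  p(λ) = det(λ I - M) = λ^3 - λ^2 - 32λ.
The constant term is 0, so λ = 0 is a root. Dividing out λ leaves p(λ) = λ(λ^2 - λ - 32). For λ^2 - λ - 32 the discriminant is 129. It is nonnegative but not a perfect square, so the roots are real and irrational: λ = (1 ± sqrt(129))/2 ≈ 6.1789, -5.1789.
Thus the eigenvalues (to 4 decimals) are 6.1789 (modulus 6.1789); -5.1789 (modulus 5.1789); 0 (modulus 0). The spectral radius is the largest modulus: r(A) = (1 + sqrt(129))/2 ≈ 6.1789. (Cross-check: r(A) ≤ ||A||_2 ≈ 6.3926; equality holds whenever A is normal, though it can also hold for some non-normal A.)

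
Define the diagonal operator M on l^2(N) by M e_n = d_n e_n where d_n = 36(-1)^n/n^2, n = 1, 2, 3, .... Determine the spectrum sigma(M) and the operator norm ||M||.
sigma(M) = {36(-1)^n/n^2 : n ≥ 1} ∪ {0}; ||M|| = 36

A bounded diagonal operator on l^2 with diagonal entries d_n has spectrum equal to the closure of {d_n : n ≥ 1}: every d_n is an eigenvalue (with eigenvector e_n), so {d_n} ⊂ sigma(M); the spectrum is closed, so its closure is too; and for lambda not in the closure, (M - lambda I) has bounded inverse (the diagonal entries 1/(d_n - lambda) are bounded). For our sequence d_n = 36(-1)^n/n^2, n = 1, 2, 3, ...:
  - {d_n} = {36(-1)^n/n^2 : n ≥ 1}; the only limit point is 0
  - closure = {36(-1)^n/n^2 : n ≥ 1} ∪ {0}
For the norm: a diagonal operator has ||M|| = sup_n |d_n|. Here |d_n| = 36/n^2 is decreasing, so sup_n |d_n| = |d_1| = 36. So ||M|| = 36.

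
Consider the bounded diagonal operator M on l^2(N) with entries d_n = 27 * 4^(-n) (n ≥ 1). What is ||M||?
||M|| = 27/4 (attained at n = 1)

For M diagonal, ||M|| = sup_n |d_n|. The sequence d_n = 27 * 4^(-n) is positive and strictly decreasing (ratio 4^(-1) < 1), so the supremum is d_1 = 27/4. Hence ||M|| = 27/4.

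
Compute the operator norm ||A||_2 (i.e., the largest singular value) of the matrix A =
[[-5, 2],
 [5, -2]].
||A||_2 = sqrt(58) ≈ 7.6158 (= sqrt(largest eigenvalue of A^T A))

||A||_2 = sigma_max(A) = sqrt(lambda_max(A^T A)). Form the symmetric matrix M = A^T A =
[[50, -20],
 [-20, 8]].
Its characteristic polynomial (trace, determinant of M give the coefficients) is
  p(λ) = det(λ I - M) = λ^2 - 58λ.
For λ^2 - 58λ the discriminant is 3364. It is a perfect square (58^2), so the roots are rational: λ = (58 ± 58)/2 = 58, 0.
So the eigenvalues of A^T A are ≈ 0, 58 (all ≥ 0, as they must be for A^T A). The largest is λ_max = 58, hence ||A||_2 = sqrt(λ_max) = sqrt(58) ≈ 7.6158.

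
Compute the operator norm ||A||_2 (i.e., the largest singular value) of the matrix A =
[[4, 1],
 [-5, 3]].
||A||_2 = sqrt((51 + sqrt(1445))/2) ≈ 6.6713 (= sqrt(largest eigenvalue of A^T A))

||A||_2 = sigma_max(A) = sqrt(lambda_max(A^T A)). Form the symmetric matrix M = A^T A =
[[41, -11],
 [-11, 10]].
Its characteristic polynomial (trace, determinant of M give the coefficients) is
  p(λ) = det(λ I - M) = λ^2 - 51λ + 289.
For λ^2 - 51λ + 289 the discriminant is 1445. It is nonnegative but not a perfect square, so the roots are real and irrational: λ = (51 ± sqrt(1445))/2 ≈ 44.5066, 6.4934.
So the eigenvalues of A^T A are ≈ 6.4934, 44.5066 (all ≥ 0, as they must be for A^T A). The largest is λ_max = (51 + sqrt(1445))/2 ≈ 44.5066, hence ||A||_2 = sqrt(λ_max) = sqrt((51 + sqrt(1445))/2) ≈ 6.6713.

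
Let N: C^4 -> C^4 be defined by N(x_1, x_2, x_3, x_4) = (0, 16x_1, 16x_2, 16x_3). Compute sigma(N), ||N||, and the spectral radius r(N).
sigma(N) = {0}; ||N|| = 16; r(N) = 0. (N is nilpotent with N^4 = 0.)

On C^4, N is a strictly lower-triangular matrix with 16 on the subdiagonal and zeros elsewhere, so its characteristic polynomial is lambda^4 and every eigenvalue is 0: sigma(N) = {0}. For the operator norm, N e_i = 16e_{i+1} for i = 1, ..., 3 and N e_4 = 0, so the singular values of N are 16 (with multiplicity 3) and 0; hence ||N|| = 16. The spectral radius r(N) = max|lambda| = 0. Note ||N|| > r(N) — characteristic of non-normal nilpotent operators. Indeed N^4 = 0.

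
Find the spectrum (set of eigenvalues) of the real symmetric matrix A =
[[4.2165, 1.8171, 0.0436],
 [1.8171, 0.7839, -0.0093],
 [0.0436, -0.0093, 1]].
sigma(A) ≈ {0, 1, 5}

A is real symmetric, so its spectrum consists of real eigenvalues. Expanding the characteristic polynomial of the displayed matrix gives
  det(λ I - A) = p(λ) = λ^3 + (-6)λ^2 + (5)λ + (0).
Solving p(λ) = 0 yields eigenvalues ≈ 0, 1, 5. (A is shown rounded to 4 decimals, so these recover the underlying integer eigenvalues to within that precision.)
Verification: the trace of A = 6 equals the sum of eigenvalues 6, and det(A) ≈ 0.0001 matches the eigenvalue product 0.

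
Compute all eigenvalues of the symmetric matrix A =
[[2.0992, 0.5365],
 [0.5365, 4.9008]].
sigma(A) ≈ {2, 5}

A is real symmetric, so its spectrum consists of real eigenvalues. Expanding the characteristic polynomial of the displayed matrix gives
  det(λ I - A) = p(λ) = λ^2 + (-7)λ + (10).
Solving p(λ) = 0 yields eigenvalues ≈ 2, 5. (A is shown rounded to 4 decimals, so these recover the underlying integer eigenvalues to within that precision.)
Verification: the trace of A = 7 equals the sum of eigenvalues 7, and det(A) ≈ 9.9999 matches the eigenvalue product 10.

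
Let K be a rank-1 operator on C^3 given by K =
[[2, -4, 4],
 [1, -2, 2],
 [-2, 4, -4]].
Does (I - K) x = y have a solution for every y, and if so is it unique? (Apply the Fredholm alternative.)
(I - K) is invertible (det(I - K) = 5 ≠ 0), so for every y in C^3 the equation (I - K) x = y has a unique solution.

K has rank 1, so it is an outer product K = u v^T: every row of K is a multiple of one row vector. Reading off the entries, u = (-2, -1, 2) and v = (-1, 2, -2) (row i of K equals u_i·v^T). A rank-one matrix u v^T satisfies K u = u (v·u) and kills the (2)-dimensional subspace v^⊥, so its characteristic polynomial is lambda^2 (lambda - v·u) with v·u = tr K = -4. Hence the eigenvalues of I - K are 1 (multiplicity 2) and 1 - (-4) = 5, so det(I - K) = 5. (Direct check: I - K =
[[-1, 4, -4],
 [-1, 3, -2],
 [2, -4, 5]]
has determinant 5.) The finite-dimensional Fredholm alternative says: either (I - K) is invertible, or ker(I - K) ≠ {0} and then range(I - K) = ker((I - K)^*)^⊥, with dim ker(I - K) = dim ker((I - K)^*). Since det(I - K) ≠ 0, 1 is not an eigenvalue of K and ker(I - K) = {0}, so we are in the first case: for every y there is a unique x = (I - K)^(-1) y. Explicitly, by the Sherman–Morrison formula, (I - u v^T)^(-1) = I + u v^T/(1 - v·u), i.e. (I - K)^(-1) = I + K/(5).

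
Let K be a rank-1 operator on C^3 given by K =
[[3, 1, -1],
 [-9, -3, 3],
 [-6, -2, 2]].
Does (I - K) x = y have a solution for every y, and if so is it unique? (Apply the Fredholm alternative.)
(I - K) is invertible (det(I - K) = -1 ≠ 0), so for every y in C^3 the equation (I - K) x = y has a unique solution.

K has rank 1, so it is an outer product K = u v^T: every row of K is a multiple of one row vector. Reading off the entries, u = (1, -3, -2) and v = (3, 1, -1) (row i of K equals u_i·v^T). A rank-one matrix u v^T satisfies K u = u (v·u) and kills the (2)-dimensional subspace v^⊥, so its characteristic polynomial is lambda^2 (lambda - v·u) with v·u = tr K = 2. Hence the eigenvalues of I - K are 1 (multiplicity 2) and 1 - (2) = -1, so det(I - K) = -1. (Direct check: I - K =
[[-2, -1, 1],
 [9, 4, -3],
 [6, 2, -1]]
has determinant -1.) The finite-dimensional Fredholm alternative says: either (I - K) is invertible, or ker(I - K) ≠ {0} and then range(I - K) = ker((I - K)^*)^⊥, with dim ker(I - K) = dim ker((I - K)^*). Since det(I - K) ≠ 0, 1 is not an eigenvalue of K and ker(I - K) = {0}, so we are in the first case: for every y there is a unique x = (I - K)^(-1) y. Explicitly, by the Sherman–Morrison formula, (I - u v^T)^(-1) = I + u v^T/(1 - v·u), i.e. (I - K)^(-1) = I - K.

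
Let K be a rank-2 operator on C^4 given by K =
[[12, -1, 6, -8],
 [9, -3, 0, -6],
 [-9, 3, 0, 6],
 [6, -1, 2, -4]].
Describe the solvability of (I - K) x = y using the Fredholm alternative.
(I - K) is invertible (det(I - K) = 17 ≠ 0), so for every y in C^4 the equation (I - K) x = y has a unique solution.

K has rank 2 and factors as K = U V^T = u1 v1^T + u2 v2^T with u1 = (3, 0, 0, 1), v1 = (3, 0, 2, -2), u2 = (1, 3, -3, 1), v2 = (3, -1, 0, -2) (multiplying out reproduces the displayed K). The nonzero eigenvalues of U V^T coincide with those of the 2 x 2 matrix G = V^T U = [[v1·u1, v1·u2], [v2·u1, v2·u2]] = [[7, -5], [7, -2]], and by the Sylvester determinant identity det(I_4 - U V^T) = det(I_2 - V^T U) = det([[-6, 5], [-7, 3]]) = (-6)(3) - (5)(-7) = 17. (Direct check: I - K =
[[-11, 1, -6, 8],
 [-9, 4, 0, 6],
 [9, -3, 1, -6],
 [-6, 1, -2, 5]]
has determinant 17.) The finite-dimensional Fredholm alternative says: either (I - K) is invertible, or ker(I - K) ≠ {0} and then range(I - K) = ker((I - K)^*)^⊥, with dim ker(I - K) = dim ker((I - K)^*). Since det(I - K) ≠ 0, 1 is not an eigenvalue of K and ker(I - K) = {0}, so we are in the first case: for every y there is a unique x = (I - K)^(-1) y. (Explicitly, by the Woodbury identity, (I - U V^T)^(-1) = I + U (I_2 - G)^(-1) V^T.)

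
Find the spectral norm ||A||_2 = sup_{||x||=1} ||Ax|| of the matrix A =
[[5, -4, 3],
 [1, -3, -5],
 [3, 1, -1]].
||A||_2 ≈ 7.2176 (= sqrt(largest eigenvalue of A^T A))

||A||_2 = sigma_max(A) = sqrt(lambda_max(A^T A)). Form the symmetric matrix M = A^T A =
[[35, -20, 7],
 [-20, 26, 2],
 [7, 2, 35]].
Its characteristic polynomial (trace, sum of principal 2x2 minors, determinant of M give the coefficients) is
  p(λ) = det(λ I - M) = λ^3 - 96λ^2 + 2592λ - 15876.
No integer candidate from the rational root theorem (±divisors of 15876) is a root, so the roots are irrational. The cubic discriminant is Δ = 378998352 > 0, so there are three distinct real roots. p(8) = -772 and p(9) = 405 have opposite signs, so a root lies in (8, 9); Newton's method refines it to λ ≈ 8.6422. p(35) = 119 and p(36) = -324 have opposite signs, so a root lies in (35, 36); Newton's method refines it to λ ≈ 35.2641. p(52) = -68 and p(53) = 713 have opposite signs, so a root lies in (52, 53); Newton's method refines it to λ ≈ 52.0937. Check (Vieta): the three roots sum to 96, matching tr M = 96.
So the eigenvalues of A^T A are ≈ 8.6422, 35.2641, 52.0937 (all ≥ 0, as they must be for A^T A). The largest is λ_max ≈ 52.0937, hence ||A||_2 = sqrt(λ_max) ≈ 7.2176.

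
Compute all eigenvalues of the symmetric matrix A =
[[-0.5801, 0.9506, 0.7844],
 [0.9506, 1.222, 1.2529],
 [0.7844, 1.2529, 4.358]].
sigma(A) ≈ {-1, 1, 5}

A is real symmetric, so its spectrum consists of real eigenvalues. Expanding the characteristic polynomial of the displayed matrix gives
  det(λ I - A) = p(λ) = λ^3 + (-5)λ^2 + (-1)λ + (5).
Solving p(λ) = 0 yields eigenvalues ≈ -1, 1, 5. (A is shown rounded to 4 decimals, so these recover the underlying integer eigenvalues to within that precision.)
Verification: the trace of A = 5 equals the sum of eigenvalues 5, and det(A) ≈ -5.0002 matches the eigenvalue product -5.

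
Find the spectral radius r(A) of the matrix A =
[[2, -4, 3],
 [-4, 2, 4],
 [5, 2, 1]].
r(A) ≈ 5.6266

The eigenvalues of A are the roots of its characteristic polynomial. With M = A (coefficients from the trace, the sum of principal 2x2 minors, and det A):
  p(λ) = det(λ I - M) = λ^3 - 5λ^2 - 31λ + 162.
No integer candidate from the rational root theorem (±divisors of 162) is a root, so the roots are irrational. The cubic discriminant is Δ = -32419 < 0, so there is one real root and a complex-conjugate pair. p(-6) = -48 and p(-5) = 67 have opposite signs, so a root lies in (-6, -5); Newton's method refines it to λ ≈ -5.6266. Dividing out (λ - (-5.6266)) leaves approximately λ^2 - 10.6266λ + 28.7918. For λ^2 - 10.6266λ + 28.7918 the discriminant is -2.2423. It is negative, so the remaining roots are the complex-conjugate pair λ ≈ 5.3133 ± 0.7487i. Their product equals the constant term, so |λ|^2 ≈ 28.7918 and |λ| ≈ 5.3658.
Thus the eigenvalues (to 4 decimals) are -5.6266 (modulus 5.6266); 5.3133 ± 0.7487i (modulus 5.3658). The spectral radius is the largest modulus: r(A) ≈ 5.6266. (Cross-check: r(A) ≤ ||A||_2 ≈ 6.8905; equality holds whenever A is normal, though it can also hold for some non-normal A.)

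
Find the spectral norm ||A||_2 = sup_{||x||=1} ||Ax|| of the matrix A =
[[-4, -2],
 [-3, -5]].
||A||_2 = sqrt((54 + sqrt(2132))/2) ≈ 7.0772 (= sqrt(largest eigenvalue of A^T A))

||A||_2 = sigma_max(A) = sqrt(lambda_max(A^T A)). Form the symmetric matrix M = A^T A =
[[25, 23],
 [23, 29]].
Its characteristic polynomial (trace, determinant of M give the coefficients) is
  p(λ) = det(λ I - M) = λ^2 - 54λ + 196.
For λ^2 - 54λ + 196 the discriminant is 2132. It is nonnegative but not a perfect square, so the roots are real and irrational: λ = (54 ± sqrt(2132))/2 ≈ 50.0868, 3.9132.
So the eigenvalues of A^T A are ≈ 3.9132, 50.0868 (all ≥ 0, as they must be for A^T A). The largest is λ_max = (54 + sqrt(2132))/2 ≈ 50.0868, hence ||A||_2 = sqrt(λ_max) = sqrt((54 + sqrt(2132))/2) ≈ 7.0772.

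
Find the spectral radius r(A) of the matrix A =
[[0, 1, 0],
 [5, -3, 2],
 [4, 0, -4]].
r(A) ≈ 4.3906

The eigenvalues of A are the roots of its characteristic polynomial. With M = A (coefficients from the trace, the sum of principal 2x2 minors, and det A):
  p(λ) = det(λ I - M) = λ^3 + 7λ^2 + 7λ - 28.
No integer candidate from the rational root theorem (±divisors of 28) is a root, so the roots are irrational. The cubic discriminant is Δ = -6419 < 0, so there is one real root and a complex-conjugate pair. p(1) = -13 and p(2) = 22 have opposite signs, so a root lies in (1, 2); Newton's method refines it to λ ≈ 1.4525. Dividing out (λ - (1.4525)) leaves approximately λ^2 + 8.4525λ + 19.2772. For λ^2 + 8.4525λ + 19.2772 the discriminant is -5.6641. It is negative, so the remaining roots are the complex-conjugate pair λ ≈ -4.2262 ± 1.19i. Their product equals the constant term, so |λ|^2 ≈ 19.2772 and |λ| ≈ 4.3906.
Thus the eigenvalues (to 4 decimals) are 1.4525 (modulus 1.4525); -4.2262 ± 1.19i (modulus 4.3906). The spectral radius is the largest modulus: r(A) ≈ 4.3906. (Cross-check: r(A) ≤ ||A||_2 ≈ 6.8913; equality holds whenever A is normal, though it can also hold for some non-normal A.)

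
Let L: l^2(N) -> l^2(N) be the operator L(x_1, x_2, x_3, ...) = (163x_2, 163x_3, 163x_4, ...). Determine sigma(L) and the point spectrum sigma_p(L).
sigma(L) = closed disk {z in C : |z| ≤ 163}; sigma_p(L) = open disk {z in C : |z| < 163}

Note L = 163·V where V is the unit left shift (V x)_k = x_{k+1}; so sigma(L) = 163·sigma(V) and ||L|| = 163||V||. ||L x||^2 = 26569sum_{k≥2} |x_k|^2 ≤ 26569||x||^2, with equality on {x : x_1 = 0}, so ||L|| = 163. For any lambda with |lambda| < 163, set r = lambda/163 (|r| < 1); the vector x = (1, r, r^2, ...) is in l^2 and satisfies L x = 163(r, r^2, ...) = lambda x, so lambda is an eigenvalue. On the boundary |lambda| = 163 the geometric series diverges, so no l^2 eigenvector exists, but these lambda lie in the approximate point spectrum. Hence sigma(L) is the closed disk of radius 163 and sigma_p(L) is the open disk.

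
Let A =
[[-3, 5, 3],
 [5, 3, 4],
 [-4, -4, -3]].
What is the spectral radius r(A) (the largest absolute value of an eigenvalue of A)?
r(A) ≈ 5.6375

The eigenvalues of A are the roots of its characteristic polynomial. With M = A (coefficients from the trace, the sum of principal 2x2 minors, and det A):
  p(λ) = det(λ I - M) = λ^3 + 3λ^2 - 6λ + 50.
No integer candidate from the rational root theorem (±divisors of 50) is a root, so the roots are irrational. The cubic discriminant is Δ = -87912 < 0, so there is one real root and a complex-conjugate pair. p(-6) = -22 and p(-5) = 30 have opposite signs, so a root lies in (-6, -5); Newton's method refines it to λ ≈ -5.6375. Dividing out (λ - (-5.6375)) leaves approximately λ^2 - 2.6375λ + 8.8691. For λ^2 - 2.6375λ + 8.8691 the discriminant is -28.52. It is negative, so the remaining roots are the complex-conjugate pair λ ≈ 1.3188 ± 2.6702i. Their product equals the constant term, so |λ|^2 ≈ 8.8691 and |λ| ≈ 2.9781.
Thus the eigenvalues (to 4 decimals) are -5.6375 (modulus 5.6375); 1.3188 ± 2.6702i (modulus 2.9781). The spectral radius is the largest modulus: r(A) ≈ 5.6375. (Cross-check: r(A) ≤ ||A||_2 ≈ 9.8662; equality holds whenever A is normal, though it can also hold for some non-normal A.)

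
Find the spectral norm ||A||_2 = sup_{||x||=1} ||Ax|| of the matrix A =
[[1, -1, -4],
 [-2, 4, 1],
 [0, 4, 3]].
||A||_2 ≈ 7.2285 (= sqrt(largest eigenvalue of A^T A))

||A||_2 = sigma_max(A) = sqrt(lambda_max(A^T A)). Form the symmetric matrix M = A^T A =
[[5, -9, -6],
 [-9, 33, 20],
 [-6, 20, 26]].
Its characteristic polynomial (trace, sum of principal 2x2 minors, determinant of M give the coefficients) is
  p(λ) = det(λ I - M) = λ^3 - 64λ^2 + 636λ - 1156.
No integer candidate from the rational root theorem (±divisors of 1156) is a root, so the roots are irrational. The cubic discriminant is Δ = 226511696 > 0, so there are three distinct real roots. p(2) = -132 and p(3) = 203 have opposite signs, so a root lies in (2, 3); Newton's method refines it to λ ≈ 2.3553. p(9) = 113 and p(10) = -196 have opposite signs, so a root lies in (9, 10); Newton's method refines it to λ ≈ 9.3932. p(52) = -532 and p(53) = 1653 have opposite signs, so a root lies in (52, 53); Newton's method refines it to λ ≈ 52.2515. Check (Vieta): the three roots sum to 64, matching tr M = 64.
So the eigenvalues of A^T A are ≈ 2.3553, 9.3932, 52.2515 (all ≥ 0, as they must be for A^T A). The largest is λ_max ≈ 52.2515, hence ||A||_2 = sqrt(λ_max) ≈ 7.2285.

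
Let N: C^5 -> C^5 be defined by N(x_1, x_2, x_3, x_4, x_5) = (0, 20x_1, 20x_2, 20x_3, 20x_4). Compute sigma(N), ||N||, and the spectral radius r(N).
sigma(N) = {0}; ||N|| = 20; r(N) = 0. (N is nilpotent with N^5 = 0.)

On C^5, N is a strictly lower-triangular matrix with 20 on the subdiagonal and zeros elsewhere, so its characteristic polynomial is lambda^5 and every eigenvalue is 0: sigma(N) = {0}. For the operator norm, N e_i = 20e_{i+1} for i = 1, ..., 4 and N e_5 = 0, so the singular values of N are 20 (with multiplicity 4) and 0; hence ||N|| = 20. The spectral radius r(N) = max|lambda| = 0. Note ||N|| > r(N) — characteristic of non-normal nilpotent operators. Indeed N^5 = 0.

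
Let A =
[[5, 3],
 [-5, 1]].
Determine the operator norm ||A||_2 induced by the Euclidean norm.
||A||_2 = sqrt((60 + sqrt(2000))/2) ≈ 7.2361 (= sqrt(largest eigenvalue of A^T A))

||A||_2 = sigma_max(A) = sqrt(lambda_max(A^T A)). Form the symmetric matrix M = A^T A =
[[50, 10],
 [10, 10]].
Its characteristic polynomial (trace, determinant of M give the coefficients) is
  p(λ) = det(λ I - M) = λ^2 - 60λ + 400.
For λ^2 - 60λ + 400 the discriminant is 2000. It is nonnegative but not a perfect square, so the roots are real and irrational: λ = (60 ± sqrt(2000))/2 ≈ 52.3607, 7.6393.
So the eigenvalues of A^T A are ≈ 7.6393, 52.3607 (all ≥ 0, as they must be for A^T A). The largest is λ_max = (60 + sqrt(2000))/2 ≈ 52.3607, hence ||A||_2 = sqrt(λ_max) = sqrt((60 + sqrt(2000))/2) ≈ 7.2361.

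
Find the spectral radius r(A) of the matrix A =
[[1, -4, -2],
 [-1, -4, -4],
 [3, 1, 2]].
r(A) ≈ 2.603

The eigenvalues of A are the roots of its characteristic polynomial. With M = A (coefficients from the trace, the sum of principal 2x2 minors, and det A):
  p(λ) = det(λ I - M) = λ^3 + λ^2 - 4λ - 14.
No integer candidate from the rational root theorem (±divisors of 14) is a root, so the roots are irrational. The cubic discriminant is Δ = -3956 < 0, so there is one real root and a complex-conjugate pair. p(2) = -10 and p(3) = 10 have opposite signs, so a root lies in (2, 3); Newton's method refines it to λ ≈ 2.603. Dividing out (λ - (2.603)) leaves approximately λ^2 + 3.603λ + 5.3785. For λ^2 + 3.603λ + 5.3785 the discriminant is -8.5324. It is negative, so the remaining roots are the complex-conjugate pair λ ≈ -1.8015 ± 1.4605i. Their product equals the constant term, so |λ|^2 ≈ 5.3785 and |λ| ≈ 2.3192.
Thus the eigenvalues (to 4 decimals) are 2.603 (modulus 2.603); -1.8015 ± 1.4605i (modulus 2.3192). The spectral radius is the largest modulus: r(A) ≈ 2.603. (Cross-check: r(A) ≤ ||A||_2 ≈ 7.4916; equality holds whenever A is normal, though it can also hold for some non-normal A.)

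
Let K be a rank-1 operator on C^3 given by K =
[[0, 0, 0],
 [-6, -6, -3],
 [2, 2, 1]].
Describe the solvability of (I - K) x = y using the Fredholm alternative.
(I - K) is invertible (det(I - K) = 6 ≠ 0), so for every y in C^3 the equation (I - K) x = y has a unique solution.

K has rank 1, so it is an outer product K = u v^T: every row of K is a multiple of one row vector. Reading off the entries, u = (0, 3, -1) and v = (-2, -2, -1) (row i of K equals u_i·v^T). A rank-one matrix u v^T satisfies K u = u (v·u) and kills the (2)-dimensional subspace v^⊥, so its characteristic polynomial is lambda^2 (lambda - v·u) with v·u = tr K = -5. Hence the eigenvalues of I - K are 1 (multiplicity 2) and 1 - (-5) = 6, so det(I - K) = 6. (Direct check: I - K =
[[1, 0, 0],
 [6, 7, 3],
 [-2, -2, 0]]
has determinant 6.) The finite-dimensional Fredholm alternative says: either (I - K) is invertible, or ker(I - K) ≠ {0} and then range(I - K) = ker((I - K)^*)^⊥, with dim ker(I - K) = dim ker((I - K)^*). Since det(I - K) ≠ 0, 1 is not an eigenvalue of K and ker(I - K) = {0}, so we are in the first case: for every y there is a unique x = (I - K)^(-1) y. Explicitly, by the Sherman–Morrison formula, (I - u v^T)^(-1) = I + u v^T/(1 - v·u), i.e. (I - K)^(-1) = I + K/(6).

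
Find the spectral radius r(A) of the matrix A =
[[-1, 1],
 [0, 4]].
r(A) = 4

The eigenvalues of A are the roots of its characteristic polynomial. With M = A (coefficients from the trace and determinant):
  p(λ) = det(λ I - M) = λ^2 - 3λ - 4.
For λ^2 - 3λ - 4 the discriminant is 25. It is a perfect square (5^2), so the roots are rational: λ = (3 ± 5)/2 = 4, -1.
Thus the eigenvalues (to 4 decimals) are 4 (modulus 4); -1 (modulus 1). The spectral radius is the largest modulus: r(A) = 4. (Cross-check: r(A) ≤ ||A||_2 ≈ 4.1306; equality holds whenever A is normal, though it can also hold for some non-normal A.)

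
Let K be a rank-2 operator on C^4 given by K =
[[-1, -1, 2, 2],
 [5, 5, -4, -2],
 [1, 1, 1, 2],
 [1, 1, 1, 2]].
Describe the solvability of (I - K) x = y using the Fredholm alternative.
(I - K) is invertible (det(I - K) = 8 ≠ 0), so for every y in C^4 the equation (I - K) x = y has a unique solution.

K has rank 2 and factors as K = U V^T = u1 v1^T + u2 v2^T with u1 = (1, 1, 2, 2), v1 = (2, 2, -1, 0), u2 = (-1, 1, -1, -1), v2 = (3, 3, -3, -2) (multiplying out reproduces the displayed K). The nonzero eigenvalues of U V^T coincide with those of the 2 x 2 matrix G = V^T U = [[v1·u1, v1·u2], [v2·u1, v2·u2]] = [[2, 1], [-4, 5]], and by the Sylvester determinant identity det(I_4 - U V^T) = det(I_2 - V^T U) = det([[-1, -1], [4, -4]]) = (-1)(-4) - (-1)(4) = 8. (Direct check: I - K =
[[2, 1, -2, -2],
 [-5, -4, 4, 2],
 [-1, -1, 0, -2],
 [-1, -1, -1, -1]]
has determinant 8.) The finite-dimensional Fredholm alternative says: either (I - K) is invertible, or ker(I - K) ≠ {0} and then range(I - K) = ker((I - K)^*)^⊥, with dim ker(I - K) = dim ker((I - K)^*). Since det(I - K) ≠ 0, 1 is not an eigenvalue of K and ker(I - K) = {0}, so we are in the first case: for every y there is a unique x = (I - K)^(-1) y. (Explicitly, by the Woodbury identity, (I - U V^T)^(-1) = I + U (I_2 - G)^(-1) V^T.)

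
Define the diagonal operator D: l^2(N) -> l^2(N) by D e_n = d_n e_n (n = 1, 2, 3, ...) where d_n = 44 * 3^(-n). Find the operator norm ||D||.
||D|| = 44/3 (attained at n = 1)

For D diagonal, ||D|| = sup_n |d_n|. The sequence d_n = 44 * 3^(-n) is positive and strictly decreasing (ratio 3^(-1) < 1), so the supremum is d_1 = 44/3. Hence ||D|| = 44/3.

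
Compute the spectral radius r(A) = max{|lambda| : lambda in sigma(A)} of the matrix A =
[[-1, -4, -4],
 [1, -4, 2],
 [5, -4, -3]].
r(A) ≈ 5.9172

The eigenvalues of A are the roots of its characteristic polynomial. With M = A (coefficients from the trace, the sum of principal 2x2 minors, and det A):
  p(λ) = det(λ I - M) = λ^3 + 8λ^2 + 51λ + 136.
No integer candidate from the rational root theorem (±divisors of 136) is a root, so the roots are irrational. The cubic discriminant is Δ = -143276 < 0, so there is one real root and a complex-conjugate pair. p(-4) = -4 and p(-3) = 28 have opposite signs, so a root lies in (-4, -3); Newton's method refines it to λ ≈ -3.8842. Dividing out (λ - (-3.8842)) leaves approximately λ^2 + 4.1158λ + 35.0134. For λ^2 + 4.1158λ + 35.0134 the discriminant is -123.114. It is negative, so the remaining roots are the complex-conjugate pair λ ≈ -2.0579 ± 5.5478i. Their product equals the constant term, so |λ|^2 ≈ 35.0134 and |λ| ≈ 5.9172.
Thus the eigenvalues (to 4 decimals) are -3.8842 (modulus 3.8842); -2.0579 ± 5.5478i (modulus 5.9172). The spectral radius is the largest modulus: r(A) ≈ 5.9172. (Cross-check: r(A) ≤ ||A||_2 ≈ 8.4452; equality holds whenever A is normal, though it can also hold for some non-normal A.)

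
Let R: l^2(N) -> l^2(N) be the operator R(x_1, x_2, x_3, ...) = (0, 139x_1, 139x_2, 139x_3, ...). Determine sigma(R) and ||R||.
sigma(R) = closed disk {z in C : |z| ≤ 139}; ||R|| = 139

Note R = 139·U where U is the unit right shift (U x)_k = x_{k-1} (with x_0 := 0); so ||R|| = 139||U|| and sigma(R) = 139·sigma(U). ||R x||^2 = sum_{k≥1} |139x_k|^2 = 19321||x||^2, so ||R|| = 139 and sigma(R) ⊂ {|z| ≤ 139}. For any |lambda| < 139, the equation (R - lambda I) x = 0 forces x_1 = 0, then 139x_k = lambda x_{k+1} ⇒ x = 0, so R has no eigenvalues. But (R - lambda I) is not surjective for |lambda| < 139: solving (R - lambda I) x = e_1 would require x_n proportional to (lambda/139)^(-n), which is not in l^2. So every |lambda| < 139 lies in the residual spectrum. The boundary |lambda| = 139 is in the approximate point spectrum (the spectrum is closed). Hence sigma(R) is the closed disk of radius 139.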